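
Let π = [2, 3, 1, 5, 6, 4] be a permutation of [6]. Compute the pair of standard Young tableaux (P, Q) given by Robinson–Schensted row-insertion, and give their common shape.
P = [1, 3, 4, 6] / [2, 5];  Q = [1, 2, 4, 5] / [3, 6];  common shape = (4, 2)

Row-insert the values π_1, π_2, … into P one at a time, bumping the leftmost entry strictly greater than the inserted value down to the next row. The recording tableau Q records, in position (i, j), the step at which that cell was added to P.
  Insert 2 (step 1): P = [2];  Q = [1]
  Insert 3 (step 2): P = [2, 3];  Q = [1, 2]
  Insert 1 (step 3): P = [1, 3] / [2];  Q = [1, 2] / [3]
  Insert 5 (step 4): P = [1, 3, 5] / [2];  Q = [1, 2, 4] / [3]
  Insert 6 (step 5): P = [1, 3, 5, 6] / [2];  Q = [1, 2, 4, 5] / [3]
  Insert 4 (step 6): P = [1, 3, 4, 6] / [2, 5];  Q = [1, 2, 4, 5] / [3, 6]
Final shape: (4, 2).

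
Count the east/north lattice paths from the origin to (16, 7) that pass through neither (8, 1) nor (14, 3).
Number of paths = 211710

Inclusion–exclusion. Total paths: C(23, 16) = 245157. Through P₁: C(9, 8)·C(14, 8) = 27027. Through P₂: C(17, 14)·C(6, 2) = 10200. Since P₁ is strictly southwest of P₂, a monotone path through both must visit P₁ then P₂; paths through both = C(9, 8)·C(8, 6)·C(6, 2) = 3780. Avoid both = 245157 − 27027 − 10200 + 3780 = 211710.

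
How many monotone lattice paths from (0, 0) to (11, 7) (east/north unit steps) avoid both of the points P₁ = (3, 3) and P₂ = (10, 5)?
Number of paths = 15075

Inclusion–exclusion. Total paths: C(18, 11) = 31824. Through P₁: C(6, 3)·C(12, 8) = 9900. Through P₂: C(15, 10)·C(3, 1) = 9009. Since P₁ is strictly southwest of P₂, a monotone path through both must visit P₁ then P₂; paths through both = C(6, 3)·C(9, 7)·C(3, 1) = 2160. Avoid both = 31824 − 9900 − 9009 + 2160 = 15075.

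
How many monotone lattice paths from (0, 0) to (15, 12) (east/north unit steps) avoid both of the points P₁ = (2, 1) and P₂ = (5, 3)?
Number of paths = 7493600

Inclusion–exclusion. Total paths: C(27, 15) = 17383860. Through P₁: C(3, 2)·C(24, 13) = 7488432. Through P₂: C(8, 5)·C(19, 10) = 5173168. Since P₁ is strictly southwest of P₂, a monotone path through both must visit P₁ then P₂; paths through both = C(3, 2)·C(5, 3)·C(19, 10) = 2771340. Avoid both = 17383860 − 7488432 − 5173168 + 2771340 = 7493600.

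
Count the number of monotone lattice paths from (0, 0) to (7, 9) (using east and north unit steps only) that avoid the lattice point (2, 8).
Number of paths = 11170

Total paths from (0, 0) to (7, 9): C(16, 7) = 11440. Paths through (2, 8): (paths (0, 0) → (2, 8)) × (paths (2, 8) → (7, 9)) = C(10, 2) · C(6, 5) = 45 · 6 = 270. Avoidance count = 11440 − 270 = 11170.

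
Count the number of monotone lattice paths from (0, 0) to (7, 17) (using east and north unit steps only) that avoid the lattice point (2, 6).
Number of paths = 223800

Total paths from (0, 0) to (7, 17): C(24, 7) = 346104. Paths through (2, 6): (paths (0, 0) → (2, 6)) × (paths (2, 6) → (7, 17)) = C(8, 2) · C(16, 5) = 28 · 4368 = 122304. Avoidance count = 346104 − 122304 = 223800.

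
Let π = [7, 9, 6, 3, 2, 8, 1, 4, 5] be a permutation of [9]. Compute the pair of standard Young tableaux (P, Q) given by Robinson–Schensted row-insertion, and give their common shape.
P = [1, 4, 5] / [2, 8] / [3, 9] / [6] / [7];  Q = [1, 2, 9] / [3, 6] / [4, 8] / [5] / [7];  common shape = (3, 2, 2, 1, 1)

Row-insert the values π_1, π_2, … into P one at a time, bumping the leftmost entry strictly greater than the inserted value down to the next row. The recording tableau Q records, in position (i, j), the step at which that cell was added to P.
  Insert 7 (step 1): P = [7];  Q = [1]
  Insert 9 (step 2): P = [7, 9];  Q = [1, 2]
  Insert 6 (step 3): P = [6, 9] / [7];  Q = [1, 2] / [3]
  Insert 3 (step 4): P = [3, 9] / [6] / [7];  Q = [1, 2] / [3] / [4]
  Insert 2 (step 5): P = [2, 9] / [3] / [6] / [7];  Q = [1, 2] / [3] / [4] / [5]
  Insert 8 (step 6): P = [2, 8] / [3, 9] / [6] / [7];  Q = [1, 2] / [3, 6] / [4] / [5]
  Insert 1 (step 7): P = [1, 8] / [2, 9] / [3] / [6] / [7];  Q = [1, 2] / [3, 6] / [4] / [5] / [7]
  Insert 4 (step 8): P = [1, 4] / [2, 8] / [3, 9] / [6] / [7];  Q = [1, 2] / [3, 6] / [4, 8] / [5] / [7]
  Insert 5 (step 9): P = [1, 4, 5] / [2, 8] / [3, 9] / [6] / [7];  Q = [1, 2, 9] / [3, 6] / [4, 8] / [5] / [7]
Final shape: (3, 2, 2, 1, 1).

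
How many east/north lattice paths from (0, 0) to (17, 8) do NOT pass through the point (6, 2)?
Number of paths = 735047

Total paths from (0, 0) to (17, 8): C(25, 17) = 1081575. Paths through (6, 2): (paths (0, 0) → (6, 2)) × (paths (6, 2) → (17, 8)) = C(8, 6) · C(17, 11) = 28 · 12376 = 346528. Avoidance count = 1081575 − 346528 = 735047.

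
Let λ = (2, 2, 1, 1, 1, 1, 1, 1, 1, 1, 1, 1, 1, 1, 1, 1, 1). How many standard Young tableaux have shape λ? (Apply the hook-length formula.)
# SYT of shape (2, 2, 1, 1, 1, 1, 1, 1, 1, 1, 1, 1, 1, 1, 1, 1, 1) = 152

Hook-length formula: f^λ = n! / Π hook(c), product over all cells c of the Young diagram. For λ = (2, 2, 1, 1, 1, 1, 1, 1, 1, 1, 1, 1, 1, 1, 1, 1, 1), n = 19 boxes. Hook lengths by row (left-to-right, top-to-bottom): [18, 2]; [17, 1]; [15]; [14]; [13]; [12]; [11]; [10]; [9]; [8]; [7]; [6]; [5]; [4]; [3]; [2]; [1]. Product of hooks = 800296713216000. So f^λ = 19! / 800296713216000 = 121645100408832000 / 800296713216000 = 152.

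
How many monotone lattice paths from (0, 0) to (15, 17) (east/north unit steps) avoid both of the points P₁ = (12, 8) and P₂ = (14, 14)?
Number of paths = 391651560

Inclusion–exclusion. Total paths: C(32, 15) = 565722720. Through P₁: C(20, 12)·C(12, 3) = 27713400. Through P₂: C(28, 14)·C(4, 1) = 160466400. Since P₁ is strictly southwest of P₂, a monotone path through both must visit P₁ then P₂; paths through both = C(20, 12)·C(8, 2)·C(4, 1) = 14108640. Avoid both = 565722720 − 27713400 − 160466400 + 14108640 = 391651560.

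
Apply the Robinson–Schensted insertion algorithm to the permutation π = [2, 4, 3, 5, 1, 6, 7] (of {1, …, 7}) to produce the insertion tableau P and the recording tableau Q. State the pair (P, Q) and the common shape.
P = [1, 3, 5, 6, 7] / [2] / [4];  Q = [1, 2, 4, 6, 7] / [3] / [5];  common shape = (5, 1, 1)

Row-insert the values π_1, π_2, … into P one at a time, bumping the leftmost entry strictly greater than the inserted value down to the next row. The recording tableau Q records, in position (i, j), the step at which that cell was added to P.
  Insert 2 (step 1): P = [2];  Q = [1]
  Insert 4 (step 2): P = [2, 4];  Q = [1, 2]
  Insert 3 (step 3): P = [2, 3] / [4];  Q = [1, 2] / [3]
  Insert 5 (step 4): P = [2, 3, 5] / [4];  Q = [1, 2, 4] / [3]
  Insert 1 (step 5): P = [1, 3, 5] / [2] / [4];  Q = [1, 2, 4] / [3] / [5]
  Insert 6 (step 6): P = [1, 3, 5, 6] / [2] / [4];  Q = [1, 2, 4, 6] / [3] / [5]
  Insert 7 (step 7): P = [1, 3, 5, 6, 7] / [2] / [4];  Q = [1, 2, 4, 6, 7] / [3] / [5]
Final shape: (5, 1, 1).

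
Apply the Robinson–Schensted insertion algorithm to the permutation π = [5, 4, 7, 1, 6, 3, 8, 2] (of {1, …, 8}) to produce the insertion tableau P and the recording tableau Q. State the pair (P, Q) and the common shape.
P = [1, 2, 8] / [3, 6] / [4, 7] / [5];  Q = [1, 3, 7] / [2, 5] / [4, 6] / [8];  common shape = (3, 2, 2, 1)

Row-insert the values π_1, π_2, … into P one at a time, bumping the leftmost entry strictly greater than the inserted value down to the next row. The recording tableau Q records, in position (i, j), the step at which that cell was added to P.
  Insert 5 (step 1): P = [5];  Q = [1]
  Insert 4 (step 2): P = [4] / [5];  Q = [1] / [2]
  Insert 7 (step 3): P = [4, 7] / [5];  Q = [1, 3] / [2]
  Insert 1 (step 4): P = [1, 7] / [4] / [5];  Q = [1, 3] / [2] / [4]
  Insert 6 (step 5): P = [1, 6] / [4, 7] / [5];  Q = [1, 3] / [2, 5] / [4]
  Insert 3 (step 6): P = [1, 3] / [4, 6] / [5, 7];  Q = [1, 3] / [2, 5] / [4, 6]
  Insert 8 (step 7): P = [1, 3, 8] / [4, 6] / [5, 7];  Q = [1, 3, 7] / [2, 5] / [4, 6]
  Insert 2 (step 8): P = [1, 2, 8] / [3, 6] / [4, 7] / [5];  Q = [1, 3, 7] / [2, 5] / [4, 6] / [8]
Final shape: (3, 2, 2, 1).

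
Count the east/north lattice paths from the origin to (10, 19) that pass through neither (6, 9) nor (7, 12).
Number of paths = 11375845

Inclusion–exclusion. Total paths: C(29, 10) = 20030010. Through P₁: C(15, 6)·C(14, 4) = 5010005. Through P₂: C(19, 7)·C(10, 3) = 6046560. Since P₁ is strictly southwest of P₂, a monotone path through both must visit P₁ then P₂; paths through both = C(15, 6)·C(4, 1)·C(10, 3) = 2402400. Avoid both = 20030010 − 5010005 − 6046560 + 2402400 = 11375845.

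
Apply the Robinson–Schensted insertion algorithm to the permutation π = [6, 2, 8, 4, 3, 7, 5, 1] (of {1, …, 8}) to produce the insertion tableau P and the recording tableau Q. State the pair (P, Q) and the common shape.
P = [1, 3, 5] / [2, 7] / [4, 8] / [6];  Q = [1, 3, 6] / [2, 4] / [5, 7] / [8];  common shape = (3, 2, 2, 1)

Row-insert the values π_1, π_2, … into P one at a time, bumping the leftmost entry strictly greater than the inserted value down to the next row. The recording tableau Q records, in position (i, j), the step at which that cell was added to P.
  Insert 6 (step 1): P = [6];  Q = [1]
  Insert 2 (step 2): P = [2] / [6];  Q = [1] / [2]
  Insert 8 (step 3): P = [2, 8] / [6];  Q = [1, 3] / [2]
  Insert 4 (step 4): P = [2, 4] / [6, 8];  Q = [1, 3] / [2, 4]
  Insert 3 (step 5): P = [2, 3] / [4, 8] / [6];  Q = [1, 3] / [2, 4] / [5]
  Insert 7 (step 6): P = [2, 3, 7] / [4, 8] / [6];  Q = [1, 3, 6] / [2, 4] / [5]
  Insert 5 (step 7): P = [2, 3, 5] / [4, 7] / [6, 8];  Q = [1, 3, 6] / [2, 4] / [5, 7]
  Insert 1 (step 8): P = [1, 3, 5] / [2, 7] / [4, 8] / [6];  Q = [1, 3, 6] / [2, 4] / [5, 7] / [8]
Final shape: (3, 2, 2, 1).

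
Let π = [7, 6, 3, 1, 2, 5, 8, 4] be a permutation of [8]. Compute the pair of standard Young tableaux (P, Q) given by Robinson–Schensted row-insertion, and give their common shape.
P = [1, 2, 4, 8] / [3, 5] / [6] / [7];  Q = [1, 5, 6, 7] / [2, 8] / [3] / [4];  common shape = (4, 2, 1, 1)

Row-insert the values π_1, π_2, … into P one at a time, bumping the leftmost entry strictly greater than the inserted value down to the next row. The recording tableau Q records, in position (i, j), the step at which that cell was added to P.
  Insert 7 (step 1): P = [7];  Q = [1]
  Insert 6 (step 2): P = [6] / [7];  Q = [1] / [2]
  Insert 3 (step 3): P = [3] / [6] / [7];  Q = [1] / [2] / [3]
  Insert 1 (step 4): P = [1] / [3] / [6] / [7];  Q = [1] / [2] / [3] / [4]
  Insert 2 (step 5): P = [1, 2] / [3] / [6] / [7];  Q = [1, 5] / [2] / [3] / [4]
  Insert 5 (step 6): P = [1, 2, 5] / [3] / [6] / [7];  Q = [1, 5, 6] / [2] / [3] / [4]
  Insert 8 (step 7): P = [1, 2, 5, 8] / [3] / [6] / [7];  Q = [1, 5, 6, 7] / [2] / [3] / [4]
  Insert 4 (step 8): P = [1, 2, 4, 8] / [3, 5] / [6] / [7];  Q = [1, 5, 6, 7] / [2, 8] / [3] / [4]
Final shape: (4, 2, 1, 1).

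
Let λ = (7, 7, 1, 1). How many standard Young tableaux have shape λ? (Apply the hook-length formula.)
# SYT of shape (7, 7, 1, 1) = 32032

Hook-length formula: f^λ = n! / Π hook(c), product over all cells c of the Young diagram. For λ = (7, 7, 1, 1), n = 16 boxes. Hook lengths by row (left-to-right, top-to-bottom): [10, 7, 6, 5, 4, 3, 2]; [9, 6, 5, 4, 3, 2, 1]; [2]; [1]. Product of hooks = 653184000. So f^λ = 16! / 653184000 = 20922789888000 / 653184000 = 32032.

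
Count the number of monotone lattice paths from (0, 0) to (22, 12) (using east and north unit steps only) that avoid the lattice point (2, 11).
Number of paths = 548352402

Total paths from (0, 0) to (22, 12): C(34, 22) = 548354040. Paths through (2, 11): (paths (0, 0) → (2, 11)) × (paths (2, 11) → (22, 12)) = C(13, 2) · C(21, 20) = 78 · 21 = 1638. Avoidance count = 548354040 − 1638 = 548352402.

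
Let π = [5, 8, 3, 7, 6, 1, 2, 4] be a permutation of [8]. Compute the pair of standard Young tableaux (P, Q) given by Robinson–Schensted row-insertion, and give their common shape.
P = [1, 2, 4] / [3, 6] / [5, 7] / [8];  Q = [1, 2, 8] / [3, 4] / [5, 7] / [6];  common shape = (3, 2, 2, 1)

Row-insert the values π_1, π_2, … into P one at a time, bumping the leftmost entry strictly greater than the inserted value down to the next row. The recording tableau Q records, in position (i, j), the step at which that cell was added to P.
  Insert 5 (step 1): P = [5];  Q = [1]
  Insert 8 (step 2): P = [5, 8];  Q = [1, 2]
  Insert 3 (step 3): P = [3, 8] / [5];  Q = [1, 2] / [3]
  Insert 7 (step 4): P = [3, 7] / [5, 8];  Q = [1, 2] / [3, 4]
  Insert 6 (step 5): P = [3, 6] / [5, 7] / [8];  Q = [1, 2] / [3, 4] / [5]
  Insert 1 (step 6): P = [1, 6] / [3, 7] / [5] / [8];  Q = [1, 2] / [3, 4] / [5] / [6]
  Insert 2 (step 7): P = [1, 2] / [3, 6] / [5, 7] / [8];  Q = [1, 2] / [3, 4] / [5, 7] / [6]
  Insert 4 (step 8): P = [1, 2, 4] / [3, 6] / [5, 7] / [8];  Q = [1, 2, 8] / [3, 4] / [5, 7] / [6]
Final shape: (3, 2, 2, 1).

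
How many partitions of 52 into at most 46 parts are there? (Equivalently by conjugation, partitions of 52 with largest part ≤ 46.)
p(52, parts ≤ 46) = 281570

Use the recurrence p(n, m) = p(n, m−1) + p(n−m, m): either the largest part is < m (count p(n, m−1)) or the largest part is exactly m (remove one copy of m, count p(n−m, m)). With p(0, ·) = 1 this gives p(52, parts ≤ 46) = 281570. (By conjugating Young diagrams, this also counts partitions of 52 into at most 46 parts.)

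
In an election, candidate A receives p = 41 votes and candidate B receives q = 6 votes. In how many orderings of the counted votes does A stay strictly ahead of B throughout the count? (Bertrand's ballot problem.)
Strict-lead orderings = 7996065

Total orderings of the 47 votes with 41 for A: C(47, 41) = 10737573. By the Bertrand ballot formula (Cycle Lemma / reflection principle), the number of orderings in which A is strictly ahead of B throughout is (p − q)/(p + q) · C(p + q, p) = (41 − 6)/(41 + 6) · 10737573 = 7996065.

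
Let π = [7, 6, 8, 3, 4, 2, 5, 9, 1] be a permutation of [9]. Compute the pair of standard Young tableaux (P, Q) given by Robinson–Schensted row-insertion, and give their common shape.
P = [1, 4, 5, 9] / [2, 8] / [3] / [6] / [7];  Q = [1, 3, 7, 8] / [2, 5] / [4] / [6] / [9];  common shape = (4, 2, 1, 1, 1)

Row-insert the values π_1, π_2, … into P one at a time, bumping the leftmost entry strictly greater than the inserted value down to the next row. The recording tableau Q records, in position (i, j), the step at which that cell was added to P.
  Insert 7 (step 1): P = [7];  Q = [1]
  Insert 6 (step 2): P = [6] / [7];  Q = [1] / [2]
  Insert 8 (step 3): P = [6, 8] / [7];  Q = [1, 3] / [2]
  Insert 3 (step 4): P = [3, 8] / [6] / [7];  Q = [1, 3] / [2] / [4]
  Insert 4 (step 5): P = [3, 4] / [6, 8] / [7];  Q = [1, 3] / [2, 5] / [4]
  Insert 2 (step 6): P = [2, 4] / [3, 8] / [6] / [7];  Q = [1, 3] / [2, 5] / [4] / [6]
  Insert 5 (step 7): P = [2, 4, 5] / [3, 8] / [6] / [7];  Q = [1, 3, 7] / [2, 5] / [4] / [6]
  Insert 9 (step 8): P = [2, 4, 5, 9] / [3, 8] / [6] / [7];  Q = [1, 3, 7, 8] / [2, 5] / [4] / [6]
  Insert 1 (step 9): P = [1, 4, 5, 9] / [2, 8] / [3] / [6] / [7];  Q = [1, 3, 7, 8] / [2, 5] / [4] / [6] / [9]
Final shape: (4, 2, 1, 1, 1).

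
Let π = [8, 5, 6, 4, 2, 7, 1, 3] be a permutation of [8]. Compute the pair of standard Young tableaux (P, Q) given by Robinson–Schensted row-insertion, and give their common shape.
P = [1, 3, 7] / [2, 6] / [4] / [5] / [8];  Q = [1, 3, 6] / [2, 8] / [4] / [5] / [7];  common shape = (3, 2, 1, 1, 1)

Row-insert the values π_1, π_2, … into P one at a time, bumping the leftmost entry strictly greater than the inserted value down to the next row. The recording tableau Q records, in position (i, j), the step at which that cell was added to P.
  Insert 8 (step 1): P = [8];  Q = [1]
  Insert 5 (step 2): P = [5] / [8];  Q = [1] / [2]
  Insert 6 (step 3): P = [5, 6] / [8];  Q = [1, 3] / [2]
  Insert 4 (step 4): P = [4, 6] / [5] / [8];  Q = [1, 3] / [2] / [4]
  Insert 2 (step 5): P = [2, 6] / [4] / [5] / [8];  Q = [1, 3] / [2] / [4] / [5]
  Insert 7 (step 6): P = [2, 6, 7] / [4] / [5] / [8];  Q = [1, 3, 6] / [2] / [4] / [5]
  Insert 1 (step 7): P = [1, 6, 7] / [2] / [4] / [5] / [8];  Q = [1, 3, 6] / [2] / [4] / [5] / [7]
  Insert 3 (step 8): P = [1, 3, 7] / [2, 6] / [4] / [5] / [8];  Q = [1, 3, 6] / [2, 8] / [4] / [5] / [7]
Final shape: (3, 2, 1, 1, 1).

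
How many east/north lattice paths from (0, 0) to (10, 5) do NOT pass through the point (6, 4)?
Number of paths = 1953

Total paths from (0, 0) to (10, 5): C(15, 10) = 3003. Paths through (6, 4): (paths (0, 0) → (6, 4)) × (paths (6, 4) → (10, 5)) = C(10, 6) · C(5, 4) = 210 · 5 = 1050. Avoidance count = 3003 − 1050 = 1953.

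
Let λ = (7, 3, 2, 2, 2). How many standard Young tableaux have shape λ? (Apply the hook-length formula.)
# SYT of shape (7, 3, 2, 2, 2) = 305760

Hook-length formula: f^λ = n! / Π hook(c), product over all cells c of the Young diagram. For λ = (7, 3, 2, 2, 2), n = 16 boxes. Hook lengths by row (left-to-right, top-to-bottom): [11, 10, 6, 4, 3, 2, 1]; [6, 5, 1]; [4, 3]; [3, 2]; [2, 1]. Product of hooks = 68428800. So f^λ = 16! / 68428800 = 20922789888000 / 68428800 = 305760.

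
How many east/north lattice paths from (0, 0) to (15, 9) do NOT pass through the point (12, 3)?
Number of paths = 1269284

Total paths from (0, 0) to (15, 9): C(24, 15) = 1307504. Paths through (12, 3): (paths (0, 0) → (12, 3)) × (paths (12, 3) → (15, 9)) = C(15, 12) · C(9, 3) = 455 · 84 = 38220. Avoidance count = 1307504 − 38220 = 1269284.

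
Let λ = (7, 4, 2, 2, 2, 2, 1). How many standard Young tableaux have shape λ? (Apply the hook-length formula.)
# SYT of shape (7, 4, 2, 2, 2, 2, 1) = 86822400

Hook-length formula: f^λ = n! / Π hook(c), product over all cells c of the Young diagram. For λ = (7, 4, 2, 2, 2, 2, 1), n = 20 boxes. Hook lengths by row (left-to-right, top-to-bottom): [13, 11, 6, 5, 3, 2, 1]; [9, 7, 2, 1]; [6, 4]; [5, 3]; [4, 2]; [3, 1]; [1]. Product of hooks = 28021593600. So f^λ = 20! / 28021593600 = 2432902008176640000 / 28021593600 = 86822400.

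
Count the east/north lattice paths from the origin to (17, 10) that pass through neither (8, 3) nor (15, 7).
Number of paths = 5387745

Inclusion–exclusion. Total paths: C(27, 17) = 8436285. Through P₁: C(11, 8)·C(16, 9) = 1887600. Through P₂: C(22, 15)·C(5, 2) = 1705440. Since P₁ is strictly southwest of P₂, a monotone path through both must visit P₁ then P₂; paths through both = C(11, 8)·C(11, 7)·C(5, 2) = 544500. Avoid both = 8436285 − 1887600 − 1705440 + 544500 = 5387745.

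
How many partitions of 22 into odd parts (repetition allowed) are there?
p_odd(22) = 89

Enumerate partitions using only odd parts via the recurrence o(n, m) = o(n, m−2) + o(n−m, m) over odd m, starting from the largest odd part ≤ n. This gives p_odd(22) = 89. (Euler's theorem: equals the count of distinct-part partitions.)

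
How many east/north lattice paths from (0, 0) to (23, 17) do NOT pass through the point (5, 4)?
Number of paths = 62744491350

Total paths from (0, 0) to (23, 17): C(40, 23) = 88732378800. Paths through (5, 4): (paths (0, 0) → (5, 4)) × (paths (5, 4) → (23, 17)) = C(9, 5) · C(31, 18) = 126 · 206253075 = 25987887450. Avoidance count = 88732378800 − 25987887450 = 62744491350.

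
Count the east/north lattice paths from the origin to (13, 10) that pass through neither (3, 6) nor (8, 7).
Number of paths = 727846

Inclusion–exclusion. Total paths: C(23, 13) = 1144066. Through P₁: C(9, 3)·C(14, 10) = 84084. Through P₂: C(15, 8)·C(8, 5) = 360360. Since P₁ is strictly southwest of P₂, a monotone path through both must visit P₁ then P₂; paths through both = C(9, 3)·C(6, 5)·C(8, 5) = 28224. Avoid both = 1144066 − 84084 − 360360 + 28224 = 727846.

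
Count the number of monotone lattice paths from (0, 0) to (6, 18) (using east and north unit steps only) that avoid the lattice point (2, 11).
Number of paths = 108856

Total paths from (0, 0) to (6, 18): C(24, 6) = 134596. Paths through (2, 11): (paths (0, 0) → (2, 11)) × (paths (2, 11) → (6, 18)) = C(13, 2) · C(11, 4) = 78 · 330 = 25740. Avoidance count = 134596 − 25740 = 108856.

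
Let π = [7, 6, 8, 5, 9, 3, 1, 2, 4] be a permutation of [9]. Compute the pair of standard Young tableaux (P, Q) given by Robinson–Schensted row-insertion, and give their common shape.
P = [1, 2, 4] / [3, 8, 9] / [5] / [6] / [7];  Q = [1, 3, 5] / [2, 8, 9] / [4] / [6] / [7];  common shape = (3, 3, 1, 1, 1)

Row-insert the values π_1, π_2, … into P one at a time, bumping the leftmost entry strictly greater than the inserted value down to the next row. The recording tableau Q records, in position (i, j), the step at which that cell was added to P.
  Insert 7 (step 1): P = [7];  Q = [1]
  Insert 6 (step 2): P = [6] / [7];  Q = [1] / [2]
  Insert 8 (step 3): P = [6, 8] / [7];  Q = [1, 3] / [2]
  Insert 5 (step 4): P = [5, 8] / [6] / [7];  Q = [1, 3] / [2] / [4]
  Insert 9 (step 5): P = [5, 8, 9] / [6] / [7];  Q = [1, 3, 5] / [2] / [4]
  Insert 3 (step 6): P = [3, 8, 9] / [5] / [6] / [7];  Q = [1, 3, 5] / [2] / [4] / [6]
  Insert 1 (step 7): P = [1, 8, 9] / [3] / [5] / [6] / [7];  Q = [1, 3, 5] / [2] / [4] / [6] / [7]
  Insert 2 (step 8): P = [1, 2, 9] / [3, 8] / [5] / [6] / [7];  Q = [1, 3, 5] / [2, 8] / [4] / [6] / [7]
  Insert 4 (step 9): P = [1, 2, 4] / [3, 8, 9] / [5] / [6] / [7];  Q = [1, 3, 5] / [2, 8, 9] / [4] / [6] / [7]
Final shape: (3, 3, 1, 1, 1).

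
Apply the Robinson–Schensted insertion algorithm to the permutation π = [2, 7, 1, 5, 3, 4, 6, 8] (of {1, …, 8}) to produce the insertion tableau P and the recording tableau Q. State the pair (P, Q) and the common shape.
P = [1, 3, 4, 6, 8] / [2, 5] / [7];  Q = [1, 2, 6, 7, 8] / [3, 4] / [5];  common shape = (5, 2, 1)

Row-insert the values π_1, π_2, … into P one at a time, bumping the leftmost entry strictly greater than the inserted value down to the next row. The recording tableau Q records, in position (i, j), the step at which that cell was added to P.
  Insert 2 (step 1): P = [2];  Q = [1]
  Insert 7 (step 2): P = [2, 7];  Q = [1, 2]
  Insert 1 (step 3): P = [1, 7] / [2];  Q = [1, 2] / [3]
  Insert 5 (step 4): P = [1, 5] / [2, 7];  Q = [1, 2] / [3, 4]
  Insert 3 (step 5): P = [1, 3] / [2, 5] / [7];  Q = [1, 2] / [3, 4] / [5]
  Insert 4 (step 6): P = [1, 3, 4] / [2, 5] / [7];  Q = [1, 2, 6] / [3, 4] / [5]
  Insert 6 (step 7): P = [1, 3, 4, 6] / [2, 5] / [7];  Q = [1, 2, 6, 7] / [3, 4] / [5]
  Insert 8 (step 8): P = [1, 3, 4, 6, 8] / [2, 5] / [7];  Q = [1, 2, 6, 7, 8] / [3, 4] / [5]
Final shape: (5, 2, 1).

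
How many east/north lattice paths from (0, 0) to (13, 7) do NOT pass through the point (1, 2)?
Number of paths = 58956

Total paths from (0, 0) to (13, 7): C(20, 13) = 77520. Paths through (1, 2): (paths (0, 0) → (1, 2)) × (paths (1, 2) → (13, 7)) = C(3, 1) · C(17, 12) = 3 · 6188 = 18564. Avoidance count = 77520 − 18564 = 58956.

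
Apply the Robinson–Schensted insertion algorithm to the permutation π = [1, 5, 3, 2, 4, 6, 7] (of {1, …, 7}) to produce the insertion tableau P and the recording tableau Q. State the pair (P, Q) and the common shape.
P = [1, 2, 4, 6, 7] / [3] / [5];  Q = [1, 2, 5, 6, 7] / [3] / [4];  common shape = (5, 1, 1)

Row-insert the values π_1, π_2, … into P one at a time, bumping the leftmost entry strictly greater than the inserted value down to the next row. The recording tableau Q records, in position (i, j), the step at which that cell was added to P.
  Insert 1 (step 1): P = [1];  Q = [1]
  Insert 5 (step 2): P = [1, 5];  Q = [1, 2]
  Insert 3 (step 3): P = [1, 3] / [5];  Q = [1, 2] / [3]
  Insert 2 (step 4): P = [1, 2] / [3] / [5];  Q = [1, 2] / [3] / [4]
  Insert 4 (step 5): P = [1, 2, 4] / [3] / [5];  Q = [1, 2, 5] / [3] / [4]
  Insert 6 (step 6): P = [1, 2, 4, 6] / [3] / [5];  Q = [1, 2, 5, 6] / [3] / [4]
  Insert 7 (step 7): P = [1, 2, 4, 6, 7] / [3] / [5];  Q = [1, 2, 5, 6, 7] / [3] / [4]
Final shape: (5, 1, 1).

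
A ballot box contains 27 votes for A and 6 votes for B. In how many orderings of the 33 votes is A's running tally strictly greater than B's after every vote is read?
Strict-lead orderings = 704816

Total orderings of the 33 votes with 27 for A: C(33, 27) = 1107568. By the Bertrand ballot formula (Cycle Lemma / reflection principle), the number of orderings in which A is strictly ahead of B throughout is (p − q)/(p + q) · C(p + q, p) = (27 − 6)/(27 + 6) · 1107568 = 704816.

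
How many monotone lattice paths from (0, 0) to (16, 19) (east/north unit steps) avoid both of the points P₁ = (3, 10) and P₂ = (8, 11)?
Number of paths = 2967011410

Inclusion–exclusion. Total paths: C(35, 16) = 4059928950. Through P₁: C(13, 3)·C(22, 13) = 142262120. Through P₂: C(19, 8)·C(16, 8) = 972740340. Since P₁ is strictly southwest of P₂, a monotone path through both must visit P₁ then P₂; paths through both = C(13, 3)·C(6, 5)·C(16, 8) = 22084920. Avoid both = 4059928950 − 142262120 − 972740340 + 22084920 = 2967011410.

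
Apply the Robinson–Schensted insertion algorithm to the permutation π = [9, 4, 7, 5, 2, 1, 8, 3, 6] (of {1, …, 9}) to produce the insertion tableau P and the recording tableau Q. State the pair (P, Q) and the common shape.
P = [1, 3, 6] / [2, 5, 8] / [4] / [7] / [9];  Q = [1, 3, 7] / [2, 8, 9] / [4] / [5] / [6];  common shape = (3, 3, 1, 1, 1)

Row-insert the values π_1, π_2, … into P one at a time, bumping the leftmost entry strictly greater than the inserted value down to the next row. The recording tableau Q records, in position (i, j), the step at which that cell was added to P.
  Insert 9 (step 1): P = [9];  Q = [1]
  Insert 4 (step 2): P = [4] / [9];  Q = [1] / [2]
  Insert 7 (step 3): P = [4, 7] / [9];  Q = [1, 3] / [2]
  Insert 5 (step 4): P = [4, 5] / [7] / [9];  Q = [1, 3] / [2] / [4]
  Insert 2 (step 5): P = [2, 5] / [4] / [7] / [9];  Q = [1, 3] / [2] / [4] / [5]
  Insert 1 (step 6): P = [1, 5] / [2] / [4] / [7] / [9];  Q = [1, 3] / [2] / [4] / [5] / [6]
  Insert 8 (step 7): P = [1, 5, 8] / [2] / [4] / [7] / [9];  Q = [1, 3, 7] / [2] / [4] / [5] / [6]
  Insert 3 (step 8): P = [1, 3, 8] / [2, 5] / [4] / [7] / [9];  Q = [1, 3, 7] / [2, 8] / [4] / [5] / [6]
  Insert 6 (step 9): P = [1, 3, 6] / [2, 5, 8] / [4] / [7] / [9];  Q = [1, 3, 7] / [2, 8, 9] / [4] / [5] / [6]
Final shape: (3, 3, 1, 1, 1).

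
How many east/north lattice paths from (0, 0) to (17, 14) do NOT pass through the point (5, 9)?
Number of paths = 252794149

Total paths from (0, 0) to (17, 14): C(31, 17) = 265182525. Paths through (5, 9): (paths (0, 0) → (5, 9)) × (paths (5, 9) → (17, 14)) = C(14, 5) · C(17, 12) = 2002 · 6188 = 12388376. Avoidance count = 265182525 − 12388376 = 252794149.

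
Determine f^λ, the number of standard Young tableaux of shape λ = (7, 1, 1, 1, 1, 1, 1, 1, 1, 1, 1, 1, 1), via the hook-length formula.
# SYT of shape (7, 1, 1, 1, 1, 1, 1, 1, 1, 1, 1, 1, 1) = 18564

Hook-length formula: f^λ = n! / Π hook(c), product over all cells c of the Young diagram. For λ = (7, 1, 1, 1, 1, 1, 1, 1, 1, 1, 1, 1, 1), n = 19 boxes. Hook lengths by row (left-to-right, top-to-bottom): [19, 6, 5, 4, 3, 2, 1]; [12]; [11]; [10]; [9]; [8]; [7]; [6]; [5]; [4]; [3]; [2]; [1]. Product of hooks = 6552741888000. So f^λ = 19! / 6552741888000 = 121645100408832000 / 6552741888000 = 18564.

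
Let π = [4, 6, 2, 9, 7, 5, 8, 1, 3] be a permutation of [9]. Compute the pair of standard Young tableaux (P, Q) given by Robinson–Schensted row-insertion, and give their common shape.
P = [1, 3, 7, 8] / [2, 5] / [4, 6] / [9];  Q = [1, 2, 4, 7] / [3, 5] / [6, 9] / [8];  common shape = (4, 2, 2, 1)

Row-insert the values π_1, π_2, … into P one at a time, bumping the leftmost entry strictly greater than the inserted value down to the next row. The recording tableau Q records, in position (i, j), the step at which that cell was added to P.
  Insert 4 (step 1): P = [4];  Q = [1]
  Insert 6 (step 2): P = [4, 6];  Q = [1, 2]
  Insert 2 (step 3): P = [2, 6] / [4];  Q = [1, 2] / [3]
  Insert 9 (step 4): P = [2, 6, 9] / [4];  Q = [1, 2, 4] / [3]
  Insert 7 (step 5): P = [2, 6, 7] / [4, 9];  Q = [1, 2, 4] / [3, 5]
  Insert 5 (step 6): P = [2, 5, 7] / [4, 6] / [9];  Q = [1, 2, 4] / [3, 5] / [6]
  Insert 8 (step 7): P = [2, 5, 7, 8] / [4, 6] / [9];  Q = [1, 2, 4, 7] / [3, 5] / [6]
  Insert 1 (step 8): P = [1, 5, 7, 8] / [2, 6] / [4] / [9];  Q = [1, 2, 4, 7] / [3, 5] / [6] / [8]
  Insert 3 (step 9): P = [1, 3, 7, 8] / [2, 5] / [4, 6] / [9];  Q = [1, 2, 4, 7] / [3, 5] / [6, 9] / [8]
Final shape: (4, 2, 2, 1).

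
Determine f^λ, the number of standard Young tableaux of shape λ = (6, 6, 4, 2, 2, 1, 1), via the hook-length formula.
# SYT of shape (6, 6, 4, 2, 2, 1, 1) = 2566537974

Hook-length formula: f^λ = n! / Π hook(c), product over all cells c of the Young diagram. For λ = (6, 6, 4, 2, 2, 1, 1), n = 22 boxes. Hook lengths by row (left-to-right, top-to-bottom): [12, 9, 6, 5, 3, 2]; [11, 8, 5, 4, 2, 1]; [8, 5, 2, 1]; [5, 2]; [4, 1]; [2]; [1]. Product of hooks = 437944320000. So f^λ = 22! / 437944320000 = 1124000727777607680000 / 437944320000 = 2566537974.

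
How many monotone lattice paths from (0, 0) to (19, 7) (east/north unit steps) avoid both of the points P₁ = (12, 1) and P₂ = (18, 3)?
Number of paths = 630662

Inclusion–exclusion. Total paths: C(26, 19) = 657800. Through P₁: C(13, 12)·C(13, 7) = 22308. Through P₂: C(21, 18)·C(5, 1) = 6650. Since P₁ is strictly southwest of P₂, a monotone path through both must visit P₁ then P₂; paths through both = C(13, 12)·C(8, 6)·C(5, 1) = 1820. Avoid both = 657800 − 22308 − 6650 + 1820 = 630662.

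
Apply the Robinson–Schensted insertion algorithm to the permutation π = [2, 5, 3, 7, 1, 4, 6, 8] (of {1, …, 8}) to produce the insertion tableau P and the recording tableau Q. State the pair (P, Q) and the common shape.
P = [1, 3, 4, 6, 8] / [2, 7] / [5];  Q = [1, 2, 4, 7, 8] / [3, 6] / [5];  common shape = (5, 2, 1)

Row-insert the values π_1, π_2, … into P one at a time, bumping the leftmost entry strictly greater than the inserted value down to the next row. The recording tableau Q records, in position (i, j), the step at which that cell was added to P.
  Insert 2 (step 1): P = [2];  Q = [1]
  Insert 5 (step 2): P = [2, 5];  Q = [1, 2]
  Insert 3 (step 3): P = [2, 3] / [5];  Q = [1, 2] / [3]
  Insert 7 (step 4): P = [2, 3, 7] / [5];  Q = [1, 2, 4] / [3]
  Insert 1 (step 5): P = [1, 3, 7] / [2] / [5];  Q = [1, 2, 4] / [3] / [5]
  Insert 4 (step 6): P = [1, 3, 4] / [2, 7] / [5];  Q = [1, 2, 4] / [3, 6] / [5]
  Insert 6 (step 7): P = [1, 3, 4, 6] / [2, 7] / [5];  Q = [1, 2, 4, 7] / [3, 6] / [5]
  Insert 8 (step 8): P = [1, 3, 4, 6, 8] / [2, 7] / [5];  Q = [1, 2, 4, 7, 8] / [3, 6] / [5]
Final shape: (5, 2, 1).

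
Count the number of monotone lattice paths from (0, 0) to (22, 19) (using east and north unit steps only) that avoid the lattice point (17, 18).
Number of paths = 217437264300

Total paths from (0, 0) to (22, 19): C(41, 22) = 244662670200. Paths through (17, 18): (paths (0, 0) → (17, 18)) × (paths (17, 18) → (22, 19)) = C(35, 17) · C(6, 5) = 4537567650 · 6 = 27225405900. Avoidance count = 244662670200 − 27225405900 = 217437264300.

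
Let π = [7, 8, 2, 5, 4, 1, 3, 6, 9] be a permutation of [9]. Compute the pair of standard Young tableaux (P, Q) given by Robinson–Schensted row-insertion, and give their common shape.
P = [1, 3, 6, 9] / [2, 4] / [5, 8] / [7];  Q = [1, 2, 8, 9] / [3, 4] / [5, 7] / [6];  common shape = (4, 2, 2, 1)

Row-insert the values π_1, π_2, … into P one at a time, bumping the leftmost entry strictly greater than the inserted value down to the next row. The recording tableau Q records, in position (i, j), the step at which that cell was added to P.
  Insert 7 (step 1): P = [7];  Q = [1]
  Insert 8 (step 2): P = [7, 8];  Q = [1, 2]
  Insert 2 (step 3): P = [2, 8] / [7];  Q = [1, 2] / [3]
  Insert 5 (step 4): P = [2, 5] / [7, 8];  Q = [1, 2] / [3, 4]
  Insert 4 (step 5): P = [2, 4] / [5, 8] / [7];  Q = [1, 2] / [3, 4] / [5]
  Insert 1 (step 6): P = [1, 4] / [2, 8] / [5] / [7];  Q = [1, 2] / [3, 4] / [5] / [6]
  Insert 3 (step 7): P = [1, 3] / [2, 4] / [5, 8] / [7];  Q = [1, 2] / [3, 4] / [5, 7] / [6]
  Insert 6 (step 8): P = [1, 3, 6] / [2, 4] / [5, 8] / [7];  Q = [1, 2, 8] / [3, 4] / [5, 7] / [6]
  Insert 9 (step 9): P = [1, 3, 6, 9] / [2, 4] / [5, 8] / [7];  Q = [1, 2, 8, 9] / [3, 4] / [5, 7] / [6]
Final shape: (4, 2, 2, 1).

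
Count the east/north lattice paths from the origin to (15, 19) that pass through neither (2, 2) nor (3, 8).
Number of paths = 971102826

Inclusion–exclusion. Total paths: C(34, 15) = 1855967520. Through P₁: C(4, 2)·C(30, 13) = 718559100. Through P₂: C(11, 3)·C(23, 12) = 223092870. Since P₁ is strictly southwest of P₂, a monotone path through both must visit P₁ then P₂; paths through both = C(4, 2)·C(7, 1)·C(23, 12) = 56787276. Avoid both = 1855967520 − 718559100 − 223092870 + 56787276 = 971102826.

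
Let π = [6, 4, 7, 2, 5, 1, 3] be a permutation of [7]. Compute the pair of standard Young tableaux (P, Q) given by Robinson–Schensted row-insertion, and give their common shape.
P = [1, 3] / [2, 5] / [4, 7] / [6];  Q = [1, 3] / [2, 5] / [4, 7] / [6];  common shape = (2, 2, 2, 1)

Row-insert the values π_1, π_2, … into P one at a time, bumping the leftmost entry strictly greater than the inserted value down to the next row. The recording tableau Q records, in position (i, j), the step at which that cell was added to P.
  Insert 6 (step 1): P = [6];  Q = [1]
  Insert 4 (step 2): P = [4] / [6];  Q = [1] / [2]
  Insert 7 (step 3): P = [4, 7] / [6];  Q = [1, 3] / [2]
  Insert 2 (step 4): P = [2, 7] / [4] / [6];  Q = [1, 3] / [2] / [4]
  Insert 5 (step 5): P = [2, 5] / [4, 7] / [6];  Q = [1, 3] / [2, 5] / [4]
  Insert 1 (step 6): P = [1, 5] / [2, 7] / [4] / [6];  Q = [1, 3] / [2, 5] / [4] / [6]
  Insert 3 (step 7): P = [1, 3] / [2, 5] / [4, 7] / [6];  Q = [1, 3] / [2, 5] / [4, 7] / [6]
Final shape: (2, 2, 2, 1).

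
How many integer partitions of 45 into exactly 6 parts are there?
p(45, 6 parts) = 3331

Partitions of n into exactly k parts are in bijection with partitions of n − k into at most k parts (subtract 1 from each part). So p(45, exactly 6) = p(39, parts ≤ 6). Computing via the recurrence p(m, j) = p(m, j−1) + p(m−j, j) gives 3331.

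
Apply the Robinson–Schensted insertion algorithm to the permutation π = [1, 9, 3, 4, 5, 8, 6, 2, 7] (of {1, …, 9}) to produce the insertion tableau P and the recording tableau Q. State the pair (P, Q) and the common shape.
P = [1, 2, 4, 5, 6, 7] / [3] / [8] / [9];  Q = [1, 2, 4, 5, 6, 9] / [3] / [7] / [8];  common shape = (6, 1, 1, 1)

Row-insert the values π_1, π_2, … into P one at a time, bumping the leftmost entry strictly greater than the inserted value down to the next row. The recording tableau Q records, in position (i, j), the step at which that cell was added to P.
  Insert 1 (step 1): P = [1];  Q = [1]
  Insert 9 (step 2): P = [1, 9];  Q = [1, 2]
  Insert 3 (step 3): P = [1, 3] / [9];  Q = [1, 2] / [3]
  Insert 4 (step 4): P = [1, 3, 4] / [9];  Q = [1, 2, 4] / [3]
  Insert 5 (step 5): P = [1, 3, 4, 5] / [9];  Q = [1, 2, 4, 5] / [3]
  Insert 8 (step 6): P = [1, 3, 4, 5, 8] / [9];  Q = [1, 2, 4, 5, 6] / [3]
  Insert 6 (step 7): P = [1, 3, 4, 5, 6] / [8] / [9];  Q = [1, 2, 4, 5, 6] / [3] / [7]
  Insert 2 (step 8): P = [1, 2, 4, 5, 6] / [3] / [8] / [9];  Q = [1, 2, 4, 5, 6] / [3] / [7] / [8]
  Insert 7 (step 9): P = [1, 2, 4, 5, 6, 7] / [3] / [8] / [9];  Q = [1, 2, 4, 5, 6, 9] / [3] / [7] / [8]
Final shape: (6, 1, 1, 1).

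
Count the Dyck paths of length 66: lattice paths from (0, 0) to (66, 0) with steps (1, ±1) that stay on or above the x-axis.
C_33 = 212336130412243110

These Dyck paths are counted by the Catalan number C_n = (1/(n + 1)) · C(2n, n). For n = 33: C_33 = (1/34) · C(66, 33) = 7219428434016265740/34 = 212336130412243110.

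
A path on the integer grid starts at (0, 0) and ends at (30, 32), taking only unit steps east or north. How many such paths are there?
Number of paths = 450883717216034179

A monotone lattice path from (0, 0) to (30, 32) consists of 30 east steps and 32 north steps in some order, so it is determined by which 30 of the 62 steps are east. The count is C(62, 30) = 450883717216034179.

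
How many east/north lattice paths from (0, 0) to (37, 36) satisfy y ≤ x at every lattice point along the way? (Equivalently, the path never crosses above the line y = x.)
Number of paths = 45950804324621742364

By the reflection principle (André's argument), the number of monotone paths to (37, 36) with n ≤ m that never go above y = x is C(73, 37) − C(73, 38) = 873065282167813104916 − 827114477843191362552 = 45950804324621742364.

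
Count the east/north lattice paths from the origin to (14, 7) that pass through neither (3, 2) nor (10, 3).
Number of paths = 58180

Inclusion–exclusion. Total paths: C(21, 14) = 116280. Through P₁: C(5, 3)·C(16, 11) = 43680. Through P₂: C(13, 10)·C(8, 4) = 20020. Since P₁ is strictly southwest of P₂, a monotone path through both must visit P₁ then P₂; paths through both = C(5, 3)·C(8, 7)·C(8, 4) = 5600. Avoid both = 116280 − 43680 − 20020 + 5600 = 58180.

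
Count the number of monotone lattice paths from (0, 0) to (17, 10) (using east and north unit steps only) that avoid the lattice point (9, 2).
Number of paths = 7728435

Total paths from (0, 0) to (17, 10): C(27, 17) = 8436285. Paths through (9, 2): (paths (0, 0) → (9, 2)) × (paths (9, 2) → (17, 10)) = C(11, 9) · C(16, 8) = 55 · 12870 = 707850. Avoidance count = 8436285 − 707850 = 7728435.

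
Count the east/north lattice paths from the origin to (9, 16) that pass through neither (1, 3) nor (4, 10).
Number of paths = 988313

Inclusion–exclusion. Total paths: C(25, 9) = 2042975. Through P₁: C(4, 1)·C(21, 8) = 813960. Through P₂: C(14, 4)·C(11, 5) = 462462. Since P₁ is strictly southwest of P₂, a monotone path through both must visit P₁ then P₂; paths through both = C(4, 1)·C(10, 3)·C(11, 5) = 221760. Avoid both = 2042975 − 813960 − 462462 + 221760 = 988313.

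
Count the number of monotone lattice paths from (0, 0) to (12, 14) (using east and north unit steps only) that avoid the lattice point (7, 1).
Number of paths = 9589156

Total paths from (0, 0) to (12, 14): C(26, 12) = 9657700. Paths through (7, 1): (paths (0, 0) → (7, 1)) × (paths (7, 1) → (12, 14)) = C(8, 7) · C(18, 5) = 8 · 8568 = 68544. Avoidance count = 9657700 − 68544 = 9589156.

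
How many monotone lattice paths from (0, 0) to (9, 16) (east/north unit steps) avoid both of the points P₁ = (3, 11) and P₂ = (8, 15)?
Number of paths = 985907

Inclusion–exclusion. Total paths: C(25, 9) = 2042975. Through P₁: C(14, 3)·C(11, 6) = 168168. Through P₂: C(23, 8)·C(2, 1) = 980628. Since P₁ is strictly southwest of P₂, a monotone path through both must visit P₁ then P₂; paths through both = C(14, 3)·C(9, 5)·C(2, 1) = 91728. Avoid both = 2042975 − 168168 − 980628 + 91728 = 985907.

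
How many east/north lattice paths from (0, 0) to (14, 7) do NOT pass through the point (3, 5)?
Number of paths = 111912

Total paths from (0, 0) to (14, 7): C(21, 14) = 116280. Paths through (3, 5): (paths (0, 0) → (3, 5)) × (paths (3, 5) → (14, 7)) = C(8, 3) · C(13, 11) = 56 · 78 = 4368. Avoidance count = 116280 − 4368 = 111912.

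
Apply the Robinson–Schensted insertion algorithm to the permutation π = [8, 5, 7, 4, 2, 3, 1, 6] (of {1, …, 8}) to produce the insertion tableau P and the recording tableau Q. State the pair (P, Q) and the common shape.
P = [1, 3, 6] / [2, 7] / [4] / [5] / [8];  Q = [1, 3, 8] / [2, 6] / [4] / [5] / [7];  common shape = (3, 2, 1, 1, 1)

Row-insert the values π_1, π_2, … into P one at a time, bumping the leftmost entry strictly greater than the inserted value down to the next row. The recording tableau Q records, in position (i, j), the step at which that cell was added to P.
  Insert 8 (step 1): P = [8];  Q = [1]
  Insert 5 (step 2): P = [5] / [8];  Q = [1] / [2]
  Insert 7 (step 3): P = [5, 7] / [8];  Q = [1, 3] / [2]
  Insert 4 (step 4): P = [4, 7] / [5] / [8];  Q = [1, 3] / [2] / [4]
  Insert 2 (step 5): P = [2, 7] / [4] / [5] / [8];  Q = [1, 3] / [2] / [4] / [5]
  Insert 3 (step 6): P = [2, 3] / [4, 7] / [5] / [8];  Q = [1, 3] / [2, 6] / [4] / [5]
  Insert 1 (step 7): P = [1, 3] / [2, 7] / [4] / [5] / [8];  Q = [1, 3] / [2, 6] / [4] / [5] / [7]
  Insert 6 (step 8): P = [1, 3, 6] / [2, 7] / [4] / [5] / [8];  Q = [1, 3, 8] / [2, 6] / [4] / [5] / [7]
Final shape: (3, 2, 1, 1, 1).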